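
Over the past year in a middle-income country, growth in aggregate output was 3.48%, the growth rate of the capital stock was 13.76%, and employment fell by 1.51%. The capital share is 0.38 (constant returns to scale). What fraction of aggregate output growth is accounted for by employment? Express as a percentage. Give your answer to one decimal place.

Labor's share = 1 − 0.38 = 0.62.
Employment contributed 0.62 × (-1.51) = -0.9362 pp.
Share of growth = -0.9362 / 3.48 × 100 = -26.902%.

-26.9%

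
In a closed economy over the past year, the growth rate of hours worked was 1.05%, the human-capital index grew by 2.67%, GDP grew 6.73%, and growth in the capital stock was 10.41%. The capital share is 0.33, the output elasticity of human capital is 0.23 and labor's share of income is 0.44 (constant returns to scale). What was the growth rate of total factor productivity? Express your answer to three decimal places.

Labor's share = 1 − 0.33 − 0.23 = 0.44.
The capital stock: 0.33 × 10.41 = 3.4353 pp.
The human-capital index: 0.23 × 2.67 = 0.6141 pp.
Hours worked: 0.44 × 1.05 = 0.462 pp.
TFP growth = 6.73 − 4.5114 = 2.2186%.

2.219%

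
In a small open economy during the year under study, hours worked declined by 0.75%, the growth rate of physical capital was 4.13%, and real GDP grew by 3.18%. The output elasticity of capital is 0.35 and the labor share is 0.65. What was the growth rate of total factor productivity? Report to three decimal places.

2.222%

Labor's share = 1 − 0.35 = 0.65.
Physical capital: 0.35 × 4.13 = 1.4455 pp.
Hours worked: 0.65 × (-0.75) = -0.4875 pp.
TFP growth = 3.18 − 0.958 = 2.222%.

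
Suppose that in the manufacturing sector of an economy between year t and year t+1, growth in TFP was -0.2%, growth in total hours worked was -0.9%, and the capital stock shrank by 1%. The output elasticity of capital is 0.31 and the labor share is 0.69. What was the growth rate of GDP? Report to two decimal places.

-1.13%

Labor's share = 1 − 0.31 = 0.69.
The capital stock: 0.31 × (-1) = -0.31 pp.
Total hours worked: 0.69 × (-0.9) = -0.621 pp.
Output growth = -0.2 + (-0.931) = -1.131%.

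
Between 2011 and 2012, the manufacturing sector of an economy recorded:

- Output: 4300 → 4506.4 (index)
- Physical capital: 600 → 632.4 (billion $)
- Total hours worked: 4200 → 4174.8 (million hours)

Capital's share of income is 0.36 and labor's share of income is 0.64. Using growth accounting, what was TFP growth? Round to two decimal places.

Output growth = (4506.4 − 4300) / 4300 = 4.8%.
Physical capital growth = (632.4 − 600) / 600 = 5.4%.
Total hours worked growth = (4174.8 − 4200) / 4200 = -0.6%.
Labor's share = 1 − 0.36 = 0.64.
Physical capital: 0.36 × 5.4 = 1.944 pp.
Total hours worked: 0.64 × (-0.6) = -0.384 pp.
TFP growth = 4.8 − 1.56 = 3.24%.

TFP grew 3.24%.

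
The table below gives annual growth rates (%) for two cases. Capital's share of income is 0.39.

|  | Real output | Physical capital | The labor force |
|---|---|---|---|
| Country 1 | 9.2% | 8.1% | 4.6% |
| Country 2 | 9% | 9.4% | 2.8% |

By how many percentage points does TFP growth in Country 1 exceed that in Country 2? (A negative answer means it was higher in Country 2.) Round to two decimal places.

Labor's share = 1 − 0.39 = 0.61.
Country 1: TFP = 9.2 − 3.159 − 2.806 = 3.235%.
Country 2: TFP = 9 − 3.666 − 1.708 = 3.626%.
Difference = 3.235 − (3.626) = -0.391 pp.

-0.39 percentage points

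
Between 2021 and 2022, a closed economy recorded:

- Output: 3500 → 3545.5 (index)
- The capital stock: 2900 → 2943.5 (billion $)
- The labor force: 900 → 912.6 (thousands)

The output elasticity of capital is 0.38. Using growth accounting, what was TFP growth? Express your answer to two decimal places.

-0.14%

Output growth = (3545.5 − 3500) / 3500 = 1.3%.
The capital stock growth = (2943.5 − 2900) / 2900 = 1.5%.
The labor force growth = (912.6 − 900) / 900 = 1.4%.
Labor's share = 1 − 0.38 = 0.62.
The capital stock: 0.38 × 1.5 = 0.57 pp.
The labor force: 0.62 × 1.4 = 0.868 pp.
TFP growth = 1.3 − 1.438 = -0.138%.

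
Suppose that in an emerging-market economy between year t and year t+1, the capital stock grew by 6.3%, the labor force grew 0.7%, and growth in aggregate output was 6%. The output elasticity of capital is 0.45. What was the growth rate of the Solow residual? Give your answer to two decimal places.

Labor's share = 1 − 0.45 = 0.55.
The capital stock: 0.45 × 6.3 = 2.835 pp.
The labor force: 0.55 × 0.7 = 0.385 pp.
TFP growth = 6 − 3.22 = 2.78%.

The Solow residual grew 2.78%.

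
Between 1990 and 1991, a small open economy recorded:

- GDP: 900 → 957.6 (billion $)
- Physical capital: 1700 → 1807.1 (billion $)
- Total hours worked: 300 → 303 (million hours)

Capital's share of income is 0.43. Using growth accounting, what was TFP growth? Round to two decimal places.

GDP growth = (957.6 − 900) / 900 = 6.4%.
Physical capital growth = (1807.1 − 1700) / 1700 = 6.3%.
Total hours worked growth = (303 − 300) / 300 = 1%.
Labor's share = 1 − 0.43 = 0.57.
Physical capital: 0.43 × 6.3 = 2.709 pp.
Total hours worked: 0.57 × 1 = 0.57 pp.
TFP growth = 6.4 − 3.279 = 3.121%.

3.12%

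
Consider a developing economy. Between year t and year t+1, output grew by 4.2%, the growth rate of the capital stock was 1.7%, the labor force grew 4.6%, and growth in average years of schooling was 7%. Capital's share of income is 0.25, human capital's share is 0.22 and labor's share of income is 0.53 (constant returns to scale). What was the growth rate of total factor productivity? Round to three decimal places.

-0.203%

Labor's share = 1 − 0.25 − 0.22 = 0.53.
The capital stock: 0.25 × 1.7 = 0.425 pp.
Average years of schooling: 0.22 × 7 = 1.54 pp.
The labor force: 0.53 × 4.6 = 2.438 pp.
TFP growth = 4.2 − 4.403 = -0.203%.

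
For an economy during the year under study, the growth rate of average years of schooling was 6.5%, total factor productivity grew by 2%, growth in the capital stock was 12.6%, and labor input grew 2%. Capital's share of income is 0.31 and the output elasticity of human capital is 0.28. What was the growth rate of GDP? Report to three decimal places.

Labor's share = 1 − 0.31 − 0.28 = 0.41.
The capital stock: 0.31 × 12.6 = 3.906 pp.
Average years of schooling: 0.28 × 6.5 = 1.82 pp.
Labor input: 0.41 × 2 = 0.82 pp.
Output growth = 2 + 6.546 = 8.546%.

8.546%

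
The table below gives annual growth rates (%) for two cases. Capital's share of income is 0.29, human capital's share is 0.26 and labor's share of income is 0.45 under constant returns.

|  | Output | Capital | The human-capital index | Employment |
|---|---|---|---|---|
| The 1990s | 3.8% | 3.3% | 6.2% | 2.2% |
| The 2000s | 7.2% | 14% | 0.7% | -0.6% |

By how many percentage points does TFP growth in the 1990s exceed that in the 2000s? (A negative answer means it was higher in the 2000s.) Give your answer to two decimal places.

-2.99 percentage points

Labor's share = 1 − 0.29 − 0.26 = 0.45.
The 1990s: TFP = 3.8 − 0.957 − 1.612 − 0.99 = 0.241%.
The 2000s: TFP = 7.2 − 4.06 − 0.182 + 0.27 = 3.228%.
Difference = 0.241 − (3.228) = -2.987 pp.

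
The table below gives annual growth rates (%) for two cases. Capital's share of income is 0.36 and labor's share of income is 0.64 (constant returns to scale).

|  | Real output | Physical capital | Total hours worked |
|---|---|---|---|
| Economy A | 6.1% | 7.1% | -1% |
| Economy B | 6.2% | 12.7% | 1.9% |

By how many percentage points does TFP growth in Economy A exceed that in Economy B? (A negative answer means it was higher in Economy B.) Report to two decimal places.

Labor's share = 1 − 0.36 = 0.64.
Economy A: TFP = 6.1 − 2.556 + 0.64 = 4.184%.
Economy B: TFP = 6.2 − 4.572 − 1.216 = 0.412%.
Difference = 4.184 − (0.412) = 3.772 pp.

3.77 percentage points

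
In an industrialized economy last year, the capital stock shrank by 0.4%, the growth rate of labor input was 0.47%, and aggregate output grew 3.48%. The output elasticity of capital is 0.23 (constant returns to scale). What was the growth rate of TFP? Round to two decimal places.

3.21%

Labor's share = 1 − 0.23 = 0.77.
The capital stock: 0.23 × (-0.4) = -0.092 pp.
Labor input: 0.77 × 0.47 = 0.3619 pp.
TFP growth = 3.48 − 0.2699 = 3.2101%.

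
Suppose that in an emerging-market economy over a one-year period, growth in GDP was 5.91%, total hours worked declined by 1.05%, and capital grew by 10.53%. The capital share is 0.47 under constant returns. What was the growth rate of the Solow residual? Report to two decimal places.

1.52%

Labor's share = 1 − 0.47 = 0.53.
Capital: 0.47 × 10.53 = 4.9491 pp.
Total hours worked: 0.53 × (-1.05) = -0.5565 pp.
TFP growth = 5.91 − 4.3926 = 1.5174%.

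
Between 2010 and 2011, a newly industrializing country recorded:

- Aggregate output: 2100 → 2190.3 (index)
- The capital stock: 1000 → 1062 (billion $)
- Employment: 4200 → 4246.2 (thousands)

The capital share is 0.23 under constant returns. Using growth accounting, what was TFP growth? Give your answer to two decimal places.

Aggregate output growth = (2190.3 − 2100) / 2100 = 4.3%.
The capital stock growth = (1062 − 1000) / 1000 = 6.2%.
Employment growth = (4246.2 − 4200) / 4200 = 1.1%.
Labor's share = 1 − 0.23 = 0.77.
The capital stock: 0.23 × 6.2 = 1.426 pp.
Employment: 0.77 × 1.1 = 0.847 pp.
TFP growth = 4.3 − 2.273 = 2.027%.

2.03%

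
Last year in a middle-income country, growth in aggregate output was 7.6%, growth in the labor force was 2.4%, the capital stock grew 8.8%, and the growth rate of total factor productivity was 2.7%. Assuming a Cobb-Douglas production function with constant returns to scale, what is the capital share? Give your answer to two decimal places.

The capital share is 0.39.

gY = gA + α·gK + (1−α)·gL, so gY − gA − gL = α(gK − gL).
7.6 − 2.7 − 2.4 = α × (8.8 − 2.4).
2.5 = 6.4 α, so α = 0.3906.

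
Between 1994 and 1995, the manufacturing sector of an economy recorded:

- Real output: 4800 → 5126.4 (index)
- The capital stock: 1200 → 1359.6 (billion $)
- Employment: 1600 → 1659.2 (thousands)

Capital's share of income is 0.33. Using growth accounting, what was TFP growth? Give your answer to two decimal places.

-0.07%

Real output growth = (5126.4 − 4800) / 4800 = 6.8%.
The capital stock growth = (1359.6 − 1200) / 1200 = 13.3%.
Employment growth = (1659.2 − 1600) / 1600 = 3.7%.
Labor's share = 1 − 0.33 = 0.67.
The capital stock: 0.33 × 13.3 = 4.389 pp.
Employment: 0.67 × 3.7 = 2.479 pp.
TFP growth = 6.8 − 6.868 = -0.068%.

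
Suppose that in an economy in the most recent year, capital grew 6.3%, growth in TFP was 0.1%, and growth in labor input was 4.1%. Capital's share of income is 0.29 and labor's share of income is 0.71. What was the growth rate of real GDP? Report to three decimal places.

Real GDP growth was 4.838%.

Labor's share = 1 − 0.29 = 0.71.
Capital: 0.29 × 6.3 = 1.827 pp.
Labor input: 0.71 × 4.1 = 2.911 pp.
Output growth = 0.1 + 4.738 = 4.838%.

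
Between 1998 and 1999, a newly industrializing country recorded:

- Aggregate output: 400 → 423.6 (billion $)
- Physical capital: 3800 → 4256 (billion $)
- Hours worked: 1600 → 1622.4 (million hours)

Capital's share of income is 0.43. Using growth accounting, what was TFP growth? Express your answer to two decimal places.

Aggregate output growth = (423.6 − 400) / 400 = 5.9%.
Physical capital growth = (4256 − 3800) / 3800 = 12%.
Hours worked growth = (1622.4 − 1600) / 1600 = 1.4%.
Labor's share = 1 − 0.43 = 0.57.
Physical capital: 0.43 × 12 = 5.16 pp.
Hours worked: 0.57 × 1.4 = 0.798 pp.
TFP growth = 5.9 − 5.958 = -0.058%.

-0.06%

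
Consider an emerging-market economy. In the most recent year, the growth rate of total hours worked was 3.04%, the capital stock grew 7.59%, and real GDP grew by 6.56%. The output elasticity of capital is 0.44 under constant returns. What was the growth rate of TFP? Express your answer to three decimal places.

1.518%

Labor's share = 1 − 0.44 = 0.56.
The capital stock: 0.44 × 7.59 = 3.3396 pp.
Total hours worked: 0.56 × 3.04 = 1.7024 pp.
TFP growth = 6.56 − 5.042 = 1.518%.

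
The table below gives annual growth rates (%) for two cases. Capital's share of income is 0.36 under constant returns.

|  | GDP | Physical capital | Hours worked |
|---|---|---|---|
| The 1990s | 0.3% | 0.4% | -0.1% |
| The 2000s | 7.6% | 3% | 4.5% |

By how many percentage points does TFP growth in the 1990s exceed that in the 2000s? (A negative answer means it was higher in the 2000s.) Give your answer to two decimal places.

Labor's share = 1 − 0.36 = 0.64.
The 1990s: TFP = 0.3 − 0.144 + 0.064 = 0.22%.
The 2000s: TFP = 7.6 − 1.08 − 2.88 = 3.64%.
Difference = 0.22 − (3.64) = -3.42 pp.

-3.42 percentage points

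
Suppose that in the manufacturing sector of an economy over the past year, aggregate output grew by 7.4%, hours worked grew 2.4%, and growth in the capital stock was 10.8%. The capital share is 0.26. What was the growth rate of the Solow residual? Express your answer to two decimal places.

Labor's share = 1 − 0.26 = 0.74.
The capital stock: 0.26 × 10.8 = 2.808 pp.
Hours worked: 0.74 × 2.4 = 1.776 pp.
TFP growth = 7.4 − 4.584 = 2.816%.

The Solow residual grew 2.82%.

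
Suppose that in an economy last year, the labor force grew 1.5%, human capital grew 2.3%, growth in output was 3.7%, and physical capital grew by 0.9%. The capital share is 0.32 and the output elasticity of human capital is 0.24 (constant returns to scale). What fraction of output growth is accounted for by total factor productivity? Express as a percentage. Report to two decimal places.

Labor's share = 1 − 0.32 − 0.24 = 0.44.
Physical capital: 0.32 × 0.9 = 0.288 pp.
Human capital: 0.24 × 2.3 = 0.552 pp.
The labor force: 0.44 × 1.5 = 0.66 pp.
TFP growth = 3.7 − 1.5 = 2.2%.
TFP share of growth = 2.2 / 3.7 × 100 = 59.4595%.

59.46%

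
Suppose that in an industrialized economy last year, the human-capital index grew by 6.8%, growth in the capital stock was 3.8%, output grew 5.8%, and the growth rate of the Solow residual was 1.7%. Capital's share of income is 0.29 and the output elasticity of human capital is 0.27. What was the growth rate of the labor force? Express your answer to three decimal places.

The labor force grew 2.641%.

Labor's share = 1 − 0.29 − 0.27 = 0.44.
gY = gA + 0.29×3.8 + 0.27×6.8 + 0.44×g.
0.44×g = 5.8 − 1.7 − 2.938 = 1.162.
g = 1.162 / 0.44 = 2.64091%.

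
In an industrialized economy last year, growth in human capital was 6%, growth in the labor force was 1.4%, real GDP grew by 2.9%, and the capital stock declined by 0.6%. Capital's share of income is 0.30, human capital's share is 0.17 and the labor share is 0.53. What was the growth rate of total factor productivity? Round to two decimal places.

1.32%

Labor's share = 1 − 0.3 − 0.17 = 0.53.
The capital stock: 0.3 × (-0.6) = -0.18 pp.
Human capital: 0.17 × 6 = 1.02 pp.
The labor force: 0.53 × 1.4 = 0.742 pp.
TFP growth = 2.9 − 1.582 = 1.318%.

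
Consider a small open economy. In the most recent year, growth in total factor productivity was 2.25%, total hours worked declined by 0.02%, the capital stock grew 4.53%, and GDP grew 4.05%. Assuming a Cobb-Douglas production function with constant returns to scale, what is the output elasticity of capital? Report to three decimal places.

gY = gA + α·gK + (1−α)·gL, so gY − gA − gL = α(gK − gL).
4.05 − 2.25 + 0.02 = α × (4.53 − (-0.02)).
1.82 = 4.55 α, so α = 0.4.

α = 0.400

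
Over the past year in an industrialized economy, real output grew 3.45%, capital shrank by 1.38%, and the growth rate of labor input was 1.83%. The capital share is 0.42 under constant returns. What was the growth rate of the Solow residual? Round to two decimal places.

Labor's share = 1 − 0.42 = 0.58.
Capital: 0.42 × (-1.38) = -0.5796 pp.
Labor input: 0.58 × 1.83 = 1.0614 pp.
TFP growth = 3.45 − 0.4818 = 2.9682%.

2.97%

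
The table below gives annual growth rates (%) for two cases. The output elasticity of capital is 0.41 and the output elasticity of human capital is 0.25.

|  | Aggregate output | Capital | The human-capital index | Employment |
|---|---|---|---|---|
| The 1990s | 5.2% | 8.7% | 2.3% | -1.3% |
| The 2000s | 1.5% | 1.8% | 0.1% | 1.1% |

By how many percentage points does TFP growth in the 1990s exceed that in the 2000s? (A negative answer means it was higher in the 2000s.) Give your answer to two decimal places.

1.14 percentage points

Labor's share = 1 − 0.41 − 0.25 = 0.34.
The 1990s: TFP = 5.2 − 3.567 − 0.575 + 0.442 = 1.5%.
The 2000s: TFP = 1.5 − 0.738 − 0.025 − 0.374 = 0.363%.
Difference = 1.5 − (0.363) = 1.137 pp.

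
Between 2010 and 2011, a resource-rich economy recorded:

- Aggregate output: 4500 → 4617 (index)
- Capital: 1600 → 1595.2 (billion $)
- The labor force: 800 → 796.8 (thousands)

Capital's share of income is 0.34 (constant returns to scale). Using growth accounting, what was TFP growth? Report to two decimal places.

TFP grew 2.97%.

Aggregate output growth = (4617 − 4500) / 4500 = 2.6%.
Capital growth = (1595.2 − 1600) / 1600 = -0.3%.
The labor force growth = (796.8 − 800) / 800 = -0.4%.
Labor's share = 1 − 0.34 = 0.66.
Capital: 0.34 × (-0.3) = -0.102 pp.
The labor force: 0.66 × (-0.4) = -0.264 pp.
TFP growth = 2.6 + 0.366 = 2.966%.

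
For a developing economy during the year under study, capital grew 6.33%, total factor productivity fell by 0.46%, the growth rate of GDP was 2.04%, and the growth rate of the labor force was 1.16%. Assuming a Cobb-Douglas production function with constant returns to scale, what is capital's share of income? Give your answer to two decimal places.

gY = gA + α·gK + (1−α)·gL, so gY − gA − gL = α(gK − gL).
2.04 + 0.46 − 1.16 = α × (6.33 − 1.16).
1.34 = 5.17 α, so α = 0.2592.

α = 0.26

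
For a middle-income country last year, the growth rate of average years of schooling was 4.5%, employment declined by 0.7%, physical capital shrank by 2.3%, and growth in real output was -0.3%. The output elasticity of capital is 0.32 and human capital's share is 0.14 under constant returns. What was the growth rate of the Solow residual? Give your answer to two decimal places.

0.18%

Labor's share = 1 − 0.32 − 0.14 = 0.54.
Physical capital: 0.32 × (-2.3) = -0.736 pp.
Average years of schooling: 0.14 × 4.5 = 0.63 pp.
Employment: 0.54 × (-0.7) = -0.378 pp.
TFP growth = -0.3 + 0.484 = 0.184%.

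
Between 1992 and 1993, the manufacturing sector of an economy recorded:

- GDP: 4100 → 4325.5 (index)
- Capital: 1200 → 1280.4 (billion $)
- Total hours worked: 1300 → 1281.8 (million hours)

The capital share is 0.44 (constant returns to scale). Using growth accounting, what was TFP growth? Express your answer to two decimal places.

TFP grew 3.34%.

GDP growth = (4325.5 − 4100) / 4100 = 5.5%.
Capital growth = (1280.4 − 1200) / 1200 = 6.7%.
Total hours worked growth = (1281.8 − 1300) / 1300 = -1.4%.
Labor's share = 1 − 0.44 = 0.56.
Capital: 0.44 × 6.7 = 2.948 pp.
Total hours worked: 0.56 × (-1.4) = -0.784 pp.
TFP growth = 5.5 − 2.164 = 3.336%.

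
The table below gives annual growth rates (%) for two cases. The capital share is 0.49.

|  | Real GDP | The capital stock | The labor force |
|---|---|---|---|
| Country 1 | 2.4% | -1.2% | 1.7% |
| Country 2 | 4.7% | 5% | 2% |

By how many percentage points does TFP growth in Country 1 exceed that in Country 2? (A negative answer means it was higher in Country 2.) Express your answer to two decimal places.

Labor's share = 1 − 0.49 = 0.51.
Country 1: TFP = 2.4 + 0.588 − 0.867 = 2.121%.
Country 2: TFP = 4.7 − 2.45 − 1.02 = 1.23%.
Difference = 2.121 − (1.23) = 0.891 pp.

0.89 percentage points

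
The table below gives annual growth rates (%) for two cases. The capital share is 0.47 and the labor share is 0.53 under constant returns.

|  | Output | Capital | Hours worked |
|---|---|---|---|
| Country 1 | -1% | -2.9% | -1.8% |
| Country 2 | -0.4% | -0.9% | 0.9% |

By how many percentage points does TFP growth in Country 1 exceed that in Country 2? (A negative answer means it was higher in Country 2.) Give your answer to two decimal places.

Labor's share = 1 − 0.47 = 0.53.
Country 1: TFP = -1 + 1.363 + 0.954 = 1.317%.
Country 2: TFP = -0.4 + 0.423 − 0.477 = -0.454%.
Difference = 1.317 − (-0.454) = 1.771 pp.

1.77 percentage points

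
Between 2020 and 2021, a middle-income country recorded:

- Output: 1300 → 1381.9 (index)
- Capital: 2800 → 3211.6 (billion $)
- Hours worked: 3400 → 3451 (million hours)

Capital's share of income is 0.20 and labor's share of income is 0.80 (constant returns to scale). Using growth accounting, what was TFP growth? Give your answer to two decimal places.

Output growth = (1381.9 − 1300) / 1300 = 6.3%.
Capital growth = (3211.6 − 2800) / 2800 = 14.7%.
Hours worked growth = (3451 − 3400) / 3400 = 1.5%.
Labor's share = 1 − 0.2 = 0.8.
Capital: 0.2 × 14.7 = 2.94 pp.
Hours worked: 0.8 × 1.5 = 1.2 pp.
TFP growth = 6.3 − 4.14 = 2.16%.

2.16%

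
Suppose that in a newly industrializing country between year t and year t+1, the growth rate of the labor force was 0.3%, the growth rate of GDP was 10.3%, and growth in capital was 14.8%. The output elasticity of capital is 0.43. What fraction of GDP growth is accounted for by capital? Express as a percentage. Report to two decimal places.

Capital contributed 0.43 × 14.8 = 6.364 pp.
Share of growth = 6.364 / 10.3 × 100 = 61.7864%.

61.79%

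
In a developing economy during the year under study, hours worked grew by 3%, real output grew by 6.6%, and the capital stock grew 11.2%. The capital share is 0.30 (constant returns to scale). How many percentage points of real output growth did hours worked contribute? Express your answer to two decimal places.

Labor's share = 1 − 0.3 = 0.7.
Contribution = share × growth = 0.7 × 3 = 2.1 pp.

2.10 percentage points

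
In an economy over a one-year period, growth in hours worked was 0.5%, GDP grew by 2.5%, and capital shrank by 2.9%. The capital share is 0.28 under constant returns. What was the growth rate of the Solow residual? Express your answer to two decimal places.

2.95%

Labor's share = 1 − 0.28 = 0.72.
Capital: 0.28 × (-2.9) = -0.812 pp.
Hours worked: 0.72 × 0.5 = 0.36 pp.
TFP growth = 2.5 + 0.452 = 2.952%.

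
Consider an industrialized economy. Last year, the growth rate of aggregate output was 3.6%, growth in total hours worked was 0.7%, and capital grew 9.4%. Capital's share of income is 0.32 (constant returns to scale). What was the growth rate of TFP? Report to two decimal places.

0.12%

Labor's share = 1 − 0.32 = 0.68.
Capital: 0.32 × 9.4 = 3.008 pp.
Total hours worked: 0.68 × 0.7 = 0.476 pp.
TFP growth = 3.6 − 3.484 = 0.116%.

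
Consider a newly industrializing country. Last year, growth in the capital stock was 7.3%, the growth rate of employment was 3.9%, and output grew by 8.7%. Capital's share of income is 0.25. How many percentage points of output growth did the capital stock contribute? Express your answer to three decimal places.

1.825 pp

Contribution = share × growth = 0.25 × 7.3 = 1.825 pp.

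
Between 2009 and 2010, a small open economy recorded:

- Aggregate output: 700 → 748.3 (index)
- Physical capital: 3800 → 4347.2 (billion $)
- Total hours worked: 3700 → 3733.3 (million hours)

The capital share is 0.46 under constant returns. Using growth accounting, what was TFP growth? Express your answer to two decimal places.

-0.21%

Aggregate output growth = (748.3 − 700) / 700 = 6.9%.
Physical capital growth = (4347.2 − 3800) / 3800 = 14.4%.
Total hours worked growth = (3733.3 − 3700) / 3700 = 0.9%.
Labor's share = 1 − 0.46 = 0.54.
Physical capital: 0.46 × 14.4 = 6.624 pp.
Total hours worked: 0.54 × 0.9 = 0.486 pp.
TFP growth = 6.9 − 7.11 = -0.21%.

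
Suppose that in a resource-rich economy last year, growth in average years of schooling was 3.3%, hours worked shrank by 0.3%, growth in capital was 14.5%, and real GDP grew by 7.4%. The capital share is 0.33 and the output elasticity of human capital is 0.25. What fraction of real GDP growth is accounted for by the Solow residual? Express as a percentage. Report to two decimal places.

The Solow residual accounted for 25.89% of growth.

Labor's share = 1 − 0.33 − 0.25 = 0.42.
Capital: 0.33 × 14.5 = 4.785 pp.
Average years of schooling: 0.25 × 3.3 = 0.825 pp.
Hours worked: 0.42 × (-0.3) = -0.126 pp.
TFP growth = 7.4 − 5.484 = 1.916%.
TFP share of growth = 1.916 / 7.4 × 100 = 25.8919%.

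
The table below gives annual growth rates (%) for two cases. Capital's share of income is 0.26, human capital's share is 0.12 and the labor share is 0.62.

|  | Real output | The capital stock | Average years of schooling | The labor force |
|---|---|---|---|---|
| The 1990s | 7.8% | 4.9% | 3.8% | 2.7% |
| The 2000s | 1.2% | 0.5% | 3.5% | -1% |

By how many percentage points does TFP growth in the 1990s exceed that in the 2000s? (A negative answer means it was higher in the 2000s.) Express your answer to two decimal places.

3.13 percentage points

Labor's share = 1 − 0.26 − 0.12 = 0.62.
The 1990s: TFP = 7.8 − 1.274 − 0.456 − 1.674 = 4.396%.
The 2000s: TFP = 1.2 − 0.13 − 0.42 + 0.62 = 1.27%.
Difference = 4.396 − (1.27) = 3.126 pp.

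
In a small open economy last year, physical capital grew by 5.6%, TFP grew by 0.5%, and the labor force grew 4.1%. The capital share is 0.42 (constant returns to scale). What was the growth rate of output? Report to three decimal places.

Output growth was 5.230%.

Labor's share = 1 − 0.42 = 0.58.
Physical capital: 0.42 × 5.6 = 2.352 pp.
The labor force: 0.58 × 4.1 = 2.378 pp.
Output growth = 0.5 + 4.73 = 5.23%.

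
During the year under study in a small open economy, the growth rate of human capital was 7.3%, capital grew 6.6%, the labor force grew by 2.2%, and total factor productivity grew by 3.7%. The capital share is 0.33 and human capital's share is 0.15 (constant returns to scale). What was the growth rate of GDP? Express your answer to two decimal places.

8.12%

Labor's share = 1 − 0.33 − 0.15 = 0.52.
Capital: 0.33 × 6.6 = 2.178 pp.
Human capital: 0.15 × 7.3 = 1.095 pp.
The labor force: 0.52 × 2.2 = 1.144 pp.
Output growth = 3.7 + 4.417 = 8.117%.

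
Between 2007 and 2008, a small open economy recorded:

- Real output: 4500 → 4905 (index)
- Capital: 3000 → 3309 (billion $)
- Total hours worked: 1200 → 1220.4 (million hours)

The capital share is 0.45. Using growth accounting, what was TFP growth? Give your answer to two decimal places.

Real output growth = (4905 − 4500) / 4500 = 9%.
Capital growth = (3309 − 3000) / 3000 = 10.3%.
Total hours worked growth = (1220.4 − 1200) / 1200 = 1.7%.
Labor's share = 1 − 0.45 = 0.55.
Capital: 0.45 × 10.3 = 4.635 pp.
Total hours worked: 0.55 × 1.7 = 0.935 pp.
TFP growth = 9 − 5.57 = 3.43%.

3.43%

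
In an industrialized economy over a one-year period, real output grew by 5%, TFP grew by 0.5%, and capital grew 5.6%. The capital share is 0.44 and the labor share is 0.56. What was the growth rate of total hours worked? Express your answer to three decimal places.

Labor's share = 1 − 0.44 = 0.56.
gY = gA + 0.44×5.6 + 0.56×g.
0.56×g = 5 − 0.5 − 2.464 = 2.036.
g = 2.036 / 0.56 = 3.63571%.

3.636%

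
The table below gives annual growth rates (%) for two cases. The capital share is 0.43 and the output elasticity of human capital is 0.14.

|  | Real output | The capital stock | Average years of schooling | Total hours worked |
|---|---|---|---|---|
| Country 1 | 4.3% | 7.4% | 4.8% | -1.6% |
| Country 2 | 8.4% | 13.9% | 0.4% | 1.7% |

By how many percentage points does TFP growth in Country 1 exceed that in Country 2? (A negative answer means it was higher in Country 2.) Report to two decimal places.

Labor's share = 1 − 0.43 − 0.14 = 0.43.
Country 1: TFP = 4.3 − 3.182 − 0.672 + 0.688 = 1.134%.
Country 2: TFP = 8.4 − 5.977 − 0.056 − 0.731 = 1.636%.
Difference = 1.134 − (1.636) = -0.502 pp.

-0.50 percentage points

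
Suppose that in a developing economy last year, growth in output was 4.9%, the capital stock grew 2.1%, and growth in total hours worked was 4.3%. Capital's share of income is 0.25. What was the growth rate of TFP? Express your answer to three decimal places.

Labor's share = 1 − 0.25 = 0.75.
The capital stock: 0.25 × 2.1 = 0.525 pp.
Total hours worked: 0.75 × 4.3 = 3.225 pp.
TFP growth = 4.9 − 3.75 = 1.15%.

TFP growth was 1.150%.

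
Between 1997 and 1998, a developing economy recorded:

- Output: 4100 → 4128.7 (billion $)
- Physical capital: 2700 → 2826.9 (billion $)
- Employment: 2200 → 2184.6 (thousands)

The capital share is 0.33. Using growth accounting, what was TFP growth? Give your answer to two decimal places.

Output growth = (4128.7 − 4100) / 4100 = 0.7%.
Physical capital growth = (2826.9 − 2700) / 2700 = 4.7%.
Employment growth = (2184.6 − 2200) / 2200 = -0.7%.
Labor's share = 1 − 0.33 = 0.67.
Physical capital: 0.33 × 4.7 = 1.551 pp.
Employment: 0.67 × (-0.7) = -0.469 pp.
TFP growth = 0.7 − 1.082 = -0.382%.

-0.38%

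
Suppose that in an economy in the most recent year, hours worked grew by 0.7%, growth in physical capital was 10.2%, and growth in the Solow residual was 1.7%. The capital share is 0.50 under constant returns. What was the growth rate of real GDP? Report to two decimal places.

Labor's share = 1 − 0.5 = 0.5.
Physical capital: 0.5 × 10.2 = 5.1 pp.
Hours worked: 0.5 × 0.7 = 0.35 pp.
Output growth = 1.7 + 5.45 = 7.15%.

7.15%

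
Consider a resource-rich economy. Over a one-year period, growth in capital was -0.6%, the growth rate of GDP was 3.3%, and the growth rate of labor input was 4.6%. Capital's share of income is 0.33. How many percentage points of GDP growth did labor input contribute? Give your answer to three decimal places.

Labor's share = 1 − 0.33 = 0.67.
Contribution = share × growth = 0.67 × 4.6 = 3.082 pp.

3.082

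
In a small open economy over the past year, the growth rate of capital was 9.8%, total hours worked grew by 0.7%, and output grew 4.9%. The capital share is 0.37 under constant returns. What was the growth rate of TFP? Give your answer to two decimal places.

Labor's share = 1 − 0.37 = 0.63.
Capital: 0.37 × 9.8 = 3.626 pp.
Total hours worked: 0.63 × 0.7 = 0.441 pp.
TFP growth = 4.9 − 4.067 = 0.833%.

0.83%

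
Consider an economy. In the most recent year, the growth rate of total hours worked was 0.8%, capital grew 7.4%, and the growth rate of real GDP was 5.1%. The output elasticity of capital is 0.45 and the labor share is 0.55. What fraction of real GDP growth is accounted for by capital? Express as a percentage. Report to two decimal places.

Capital contributed 0.45 × 7.4 = 3.33 pp.
Share of growth = 3.33 / 5.1 × 100 = 65.2941%.

Capital accounted for 65.29% of growth.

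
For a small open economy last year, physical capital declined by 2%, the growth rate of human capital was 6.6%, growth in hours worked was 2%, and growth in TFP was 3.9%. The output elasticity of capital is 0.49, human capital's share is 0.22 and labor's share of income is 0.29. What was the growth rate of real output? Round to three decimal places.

Labor's share = 1 − 0.49 − 0.22 = 0.29.
Physical capital: 0.49 × (-2) = -0.98 pp.
Human capital: 0.22 × 6.6 = 1.452 pp.
Hours worked: 0.29 × 2 = 0.58 pp.
Output growth = 3.9 + 1.052 = 4.952%.

Real output growth was 4.952%.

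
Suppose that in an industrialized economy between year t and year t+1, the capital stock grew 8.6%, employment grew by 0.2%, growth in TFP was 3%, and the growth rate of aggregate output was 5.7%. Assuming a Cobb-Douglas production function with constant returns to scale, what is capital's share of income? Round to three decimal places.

gY = gA + α·gK + (1−α)·gL, so gY − gA − gL = α(gK − gL).
5.7 − 3 − 0.2 = α × (8.6 − 0.2).
2.5 = 8.4 α, so α = 0.29762.

Capital's share of income is 0.298.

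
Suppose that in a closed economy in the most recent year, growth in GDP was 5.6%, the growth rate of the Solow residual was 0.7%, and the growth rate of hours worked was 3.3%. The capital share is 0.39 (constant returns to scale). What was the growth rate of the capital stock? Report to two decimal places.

The capital stock grew 7.40%.

Labor's share = 1 − 0.39 = 0.61.
gY = gA + 0.61×3.3 + 0.39×g.
0.39×g = 5.6 − 0.7 − 2.013 = 2.887.
g = 2.887 / 0.39 = 7.4026%.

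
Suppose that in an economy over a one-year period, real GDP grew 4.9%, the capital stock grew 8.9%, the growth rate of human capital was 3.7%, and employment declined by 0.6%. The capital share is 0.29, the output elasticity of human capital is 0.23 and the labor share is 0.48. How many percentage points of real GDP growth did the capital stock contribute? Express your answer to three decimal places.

2.581 percentage points

Contribution = share × growth = 0.29 × 8.9 = 2.581 pp.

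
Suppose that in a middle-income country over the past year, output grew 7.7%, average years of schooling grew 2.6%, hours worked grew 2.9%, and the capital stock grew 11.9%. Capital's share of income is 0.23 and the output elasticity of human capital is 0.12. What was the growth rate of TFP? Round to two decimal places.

Labor's share = 1 − 0.23 − 0.12 = 0.65.
The capital stock: 0.23 × 11.9 = 2.737 pp.
Average years of schooling: 0.12 × 2.6 = 0.312 pp.
Hours worked: 0.65 × 2.9 = 1.885 pp.
TFP growth = 7.7 − 4.934 = 2.766%.

2.77%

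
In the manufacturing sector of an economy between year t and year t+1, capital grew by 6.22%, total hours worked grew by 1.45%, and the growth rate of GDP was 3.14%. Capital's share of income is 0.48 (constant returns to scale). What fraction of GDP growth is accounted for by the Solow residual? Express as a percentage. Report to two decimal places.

The Solow residual accounted for -19.10% of growth.

Labor's share = 1 − 0.48 = 0.52.
Capital: 0.48 × 6.22 = 2.9856 pp.
Total hours worked: 0.52 × 1.45 = 0.754 pp.
TFP growth = 3.14 − 3.7396 = -0.5996%.
TFP share of growth = -0.5996 / 3.14 × 100 = -19.0955%.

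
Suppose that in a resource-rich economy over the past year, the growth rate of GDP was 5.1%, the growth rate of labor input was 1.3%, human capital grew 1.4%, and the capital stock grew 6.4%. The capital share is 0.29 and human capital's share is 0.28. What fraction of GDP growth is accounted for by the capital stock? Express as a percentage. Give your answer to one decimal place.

The capital stock contributed 0.29 × 6.4 = 1.856 pp.
Share of growth = 1.856 / 5.1 × 100 = 36.392%.

The capital stock accounted for 36.4% of growth.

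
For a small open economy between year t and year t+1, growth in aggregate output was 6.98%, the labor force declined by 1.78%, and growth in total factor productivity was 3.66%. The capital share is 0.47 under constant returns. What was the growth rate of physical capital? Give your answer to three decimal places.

9.071%

Labor's share = 1 − 0.47 = 0.53.
gY = gA + 0.53×(-1.78) + 0.47×g.
0.47×g = 6.98 − 3.66 + 0.9434 = 4.2634.
g = 4.2634 / 0.47 = 9.07106%.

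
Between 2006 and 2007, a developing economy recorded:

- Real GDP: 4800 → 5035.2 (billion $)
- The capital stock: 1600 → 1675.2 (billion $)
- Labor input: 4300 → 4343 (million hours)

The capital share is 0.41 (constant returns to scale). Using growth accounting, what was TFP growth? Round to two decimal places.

Real GDP growth = (5035.2 − 4800) / 4800 = 4.9%.
The capital stock growth = (1675.2 − 1600) / 1600 = 4.7%.
Labor input growth = (4343 − 4300) / 4300 = 1%.
Labor's share = 1 − 0.41 = 0.59.
The capital stock: 0.41 × 4.7 = 1.927 pp.
Labor input: 0.59 × 1 = 0.59 pp.
TFP growth = 4.9 − 2.517 = 2.383%.

2.38%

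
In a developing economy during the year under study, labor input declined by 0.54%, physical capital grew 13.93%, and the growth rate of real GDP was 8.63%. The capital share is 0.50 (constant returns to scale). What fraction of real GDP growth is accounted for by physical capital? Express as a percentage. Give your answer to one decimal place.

80.7%

Physical capital contributed 0.5 × 13.93 = 6.965 pp.
Share of growth = 6.965 / 8.63 × 100 = 80.707%.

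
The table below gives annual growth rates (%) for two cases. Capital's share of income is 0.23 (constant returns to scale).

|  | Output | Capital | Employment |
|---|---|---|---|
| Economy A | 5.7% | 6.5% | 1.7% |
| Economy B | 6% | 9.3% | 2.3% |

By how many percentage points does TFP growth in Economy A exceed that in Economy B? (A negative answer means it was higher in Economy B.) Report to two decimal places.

Labor's share = 1 − 0.23 = 0.77.
Economy A: TFP = 5.7 − 1.495 − 1.309 = 2.896%.
Economy B: TFP = 6 − 2.139 − 1.771 = 2.09%.
Difference = 2.896 − (2.09) = 0.806 pp.

0.81 percentage points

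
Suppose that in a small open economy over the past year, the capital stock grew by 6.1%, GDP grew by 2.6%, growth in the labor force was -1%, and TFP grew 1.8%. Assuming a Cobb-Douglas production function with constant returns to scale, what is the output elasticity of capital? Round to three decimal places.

α = 0.254

gY = gA + α·gK + (1−α)·gL, so gY − gA − gL = α(gK − gL).
2.6 − 1.8 + 1 = α × (6.1 − (-1)).
1.8 = 7.1 α, so α = 0.25352.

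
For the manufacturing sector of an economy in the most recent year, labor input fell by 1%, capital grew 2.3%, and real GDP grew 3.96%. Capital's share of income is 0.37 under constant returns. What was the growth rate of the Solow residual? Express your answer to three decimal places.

Labor's share = 1 − 0.37 = 0.63.
Capital: 0.37 × 2.3 = 0.851 pp.
Labor input: 0.63 × (-1) = -0.63 pp.
TFP growth = 3.96 − 0.221 = 3.739%.

3.739%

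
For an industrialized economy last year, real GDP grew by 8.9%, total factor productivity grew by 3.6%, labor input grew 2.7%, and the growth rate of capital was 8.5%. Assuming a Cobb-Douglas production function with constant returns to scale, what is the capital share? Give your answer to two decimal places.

gY = gA + α·gK + (1−α)·gL, so gY − gA − gL = α(gK − gL).
8.9 − 3.6 − 2.7 = α × (8.5 − 2.7).
2.6 = 5.8 α, so α = 0.4483.

0.45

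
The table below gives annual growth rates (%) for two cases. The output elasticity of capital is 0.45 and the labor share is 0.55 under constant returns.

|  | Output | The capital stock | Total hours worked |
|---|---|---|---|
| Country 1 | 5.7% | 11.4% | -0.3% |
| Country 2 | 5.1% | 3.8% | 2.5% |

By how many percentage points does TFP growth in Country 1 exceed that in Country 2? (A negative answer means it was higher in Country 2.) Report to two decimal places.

Labor's share = 1 − 0.45 = 0.55.
Country 1: TFP = 5.7 − 5.13 + 0.165 = 0.735%.
Country 2: TFP = 5.1 − 1.71 − 1.375 = 2.015%.
Difference = 0.735 − (2.015) = -1.28 pp.

-1.28 percentage points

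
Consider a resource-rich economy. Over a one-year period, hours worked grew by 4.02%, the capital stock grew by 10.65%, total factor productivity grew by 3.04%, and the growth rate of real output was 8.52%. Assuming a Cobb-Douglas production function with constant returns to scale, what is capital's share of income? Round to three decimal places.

α = 0.220

gY = gA + α·gK + (1−α)·gL, so gY − gA − gL = α(gK − gL).
8.52 − 3.04 − 4.02 = α × (10.65 − 4.02).
1.46 = 6.63 α, so α = 0.22021.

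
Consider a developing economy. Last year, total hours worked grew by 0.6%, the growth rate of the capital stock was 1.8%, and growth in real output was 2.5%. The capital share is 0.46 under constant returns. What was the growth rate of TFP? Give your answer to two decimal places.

TFP grew 1.35%.

Labor's share = 1 − 0.46 = 0.54.
The capital stock: 0.46 × 1.8 = 0.828 pp.
Total hours worked: 0.54 × 0.6 = 0.324 pp.
TFP growth = 2.5 − 1.152 = 1.348%.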